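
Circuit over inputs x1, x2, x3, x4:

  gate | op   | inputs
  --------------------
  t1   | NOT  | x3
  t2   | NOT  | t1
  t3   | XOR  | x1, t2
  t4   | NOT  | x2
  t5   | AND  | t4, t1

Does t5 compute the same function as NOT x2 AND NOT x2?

No

t1 = NOT x3
t4 = NOT x2
t5 = t4 AND t1 = NOT x2 AND NOT x3
At x1=0, x2=0, x3=1, x4=0: circuit gives 0, formula gives 1.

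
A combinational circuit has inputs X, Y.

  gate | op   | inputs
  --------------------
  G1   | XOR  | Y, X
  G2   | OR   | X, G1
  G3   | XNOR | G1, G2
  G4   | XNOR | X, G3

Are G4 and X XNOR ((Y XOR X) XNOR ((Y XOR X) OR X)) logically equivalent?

Yes

G1 = Y XOR X
G2 = X OR G1 = X OR (Y XOR X)
G3 = G1 XNOR G2 = (Y XOR X) XNOR (X OR (Y XOR X))
G4 = X XNOR G3 = X XNOR ((Y XOR X) XNOR (X OR (Y XOR X)))
At X=0, Y=0: circuit gives 0, formula gives 0.
At X=1, Y=0: circuit gives 1, formula gives 1.
Agrees on all 4 inputs.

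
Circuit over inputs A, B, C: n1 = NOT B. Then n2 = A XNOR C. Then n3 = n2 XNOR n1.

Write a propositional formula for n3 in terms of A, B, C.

n1 = NOT B
n2 = A XNOR C
n3 = n2 XNOR n1 = (A XNOR C) XNOR NOT B

(A XNOR C) XNOR NOT B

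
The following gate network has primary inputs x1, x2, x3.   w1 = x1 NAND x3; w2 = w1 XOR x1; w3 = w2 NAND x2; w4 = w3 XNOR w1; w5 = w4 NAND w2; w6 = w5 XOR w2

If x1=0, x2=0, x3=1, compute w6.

1

w1 = 0 NAND 1 = 1
w2 = 1 XOR 0 = 1
w3 = 1 NAND 0 = 1
w4 = 1 XNOR 1 = 1
w5 = 1 NAND 1 = 0
w6 = 0 XOR 1 = 1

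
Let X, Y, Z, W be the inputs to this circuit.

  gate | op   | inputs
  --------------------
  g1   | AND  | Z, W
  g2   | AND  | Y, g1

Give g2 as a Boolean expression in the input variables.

Y AND (Z AND W)

g1 = Z AND W
g2 = Y AND g1 = Y AND (Z AND W)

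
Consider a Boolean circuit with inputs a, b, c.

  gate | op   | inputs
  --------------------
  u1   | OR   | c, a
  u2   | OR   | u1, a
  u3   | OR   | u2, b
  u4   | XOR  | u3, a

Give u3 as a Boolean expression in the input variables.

u1 = c OR a
u2 = u1 OR a = (c OR a) OR a
u3 = u2 OR b = ((c OR a) OR a) OR b

((c OR a) OR a) OR b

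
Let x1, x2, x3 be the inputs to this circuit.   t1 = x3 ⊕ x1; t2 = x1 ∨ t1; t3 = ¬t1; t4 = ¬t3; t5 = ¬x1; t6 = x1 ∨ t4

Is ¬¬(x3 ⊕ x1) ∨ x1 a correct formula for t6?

Yes

t1 = x3 ⊕ x1
t3 = ¬t1 = ¬(x3 ⊕ x1)
t4 = ¬t3 = ¬¬(x3 ⊕ x1)
t6 = x1 ∨ t4 = x1 ∨ ¬¬(x3 ⊕ x1)
At x1=0, x2=0, x3=0: circuit gives 0, formula gives 0.
At x1=0, x2=0, x3=1: circuit gives 1, formula gives 1.
Agrees on all 8 inputs.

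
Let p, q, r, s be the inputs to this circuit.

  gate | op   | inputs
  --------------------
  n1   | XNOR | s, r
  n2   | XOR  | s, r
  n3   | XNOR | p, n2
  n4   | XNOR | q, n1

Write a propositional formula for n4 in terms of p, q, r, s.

n1 = s XNOR r
n4 = q XNOR n1 = q XNOR (s XNOR r)

q XNOR (s XNOR r)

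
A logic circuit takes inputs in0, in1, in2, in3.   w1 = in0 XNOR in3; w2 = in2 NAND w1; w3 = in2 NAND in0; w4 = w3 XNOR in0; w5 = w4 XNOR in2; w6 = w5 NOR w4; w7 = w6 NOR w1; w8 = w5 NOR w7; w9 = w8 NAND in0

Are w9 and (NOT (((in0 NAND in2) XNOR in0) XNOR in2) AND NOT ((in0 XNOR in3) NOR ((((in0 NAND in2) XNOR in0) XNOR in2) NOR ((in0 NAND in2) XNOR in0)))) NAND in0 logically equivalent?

Yes

w1 = in0 XNOR in3
w3 = in2 NAND in0
w4 = w3 XNOR in0 = (in2 NAND in0) XNOR in0
w5 = w4 XNOR in2 = ((in2 NAND in0) XNOR in0) XNOR in2
w6 = w5 NOR w4 = (((in2 NAND in0) XNOR in0) XNOR in2) NOR ((in2 NAND in0) XNOR in0)
w7 = w6 NOR w1 = ((((in2 NAND in0) XNOR in0) XNOR in2) NOR ((in2 NAND in0) XNOR in0)) NOR (in0 XNOR in3)
w8 = w5 NOR w7 = (((in2 NAND in0) XNOR in0) XNOR in2) NOR (((((in2 NAND in0) XNOR in0) XNOR in2) NOR ((in2 NAND in0) XNOR in0)) NOR (in0 XNOR in3))
w9 = w8 NAND in0 = ((((in2 NAND in0) XNOR in0) XNOR in2) NOR (((((in2 NAND in0) XNOR in0) XNOR in2) NOR ((in2 NAND in0) XNOR in0)) NOR (in0 XNOR in3))) NAND in0
At in0=1, in1=0, in2=0, in3=1: circuit gives 0, formula gives 0.
At in0=0, in1=0, in2=0, in3=0: circuit gives 1, formula gives 1.
Agrees on all 16 inputs.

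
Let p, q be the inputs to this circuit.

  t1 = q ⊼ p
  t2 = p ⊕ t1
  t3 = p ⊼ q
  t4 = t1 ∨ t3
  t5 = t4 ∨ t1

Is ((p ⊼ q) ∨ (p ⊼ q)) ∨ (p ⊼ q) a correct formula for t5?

Yes

t1 = q ⊼ p
t3 = p ⊼ q
t4 = t1 ∨ t3 = (q ⊼ p) ∨ (p ⊼ q)
t5 = t4 ∨ t1 = ((q ⊼ p) ∨ (p ⊼ q)) ∨ (q ⊼ p)
At p=1, q=1: circuit gives 0, formula gives 0.
At p=0, q=0: circuit gives 1, formula gives 1.
Agrees on all 4 inputs.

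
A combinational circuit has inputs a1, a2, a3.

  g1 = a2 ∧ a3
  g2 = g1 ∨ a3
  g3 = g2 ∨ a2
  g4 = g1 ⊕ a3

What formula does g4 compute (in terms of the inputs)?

(a2 ∧ a3) ⊕ a3

g1 = a2 ∧ a3
g4 = g1 ⊕ a3 = (a2 ∧ a3) ⊕ a3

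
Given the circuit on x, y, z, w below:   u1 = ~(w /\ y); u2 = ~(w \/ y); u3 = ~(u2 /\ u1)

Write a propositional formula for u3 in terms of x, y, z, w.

u1 = ~(w /\ y)
u2 = ~(w \/ y)
u3 = ~(u2 /\ u1) = ~((~(w \/ y)) /\ (~(w /\ y)))

~((~(w \/ y)) /\ (~(w /\ y)))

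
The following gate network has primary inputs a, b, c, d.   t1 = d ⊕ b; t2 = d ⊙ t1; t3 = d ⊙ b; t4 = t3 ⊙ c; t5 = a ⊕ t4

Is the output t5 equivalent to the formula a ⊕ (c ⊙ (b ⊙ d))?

t3 = d ⊙ b
t4 = t3 ⊙ c = (d ⊙ b) ⊙ c
t5 = a ⊕ t4 = a ⊕ ((d ⊙ b) ⊙ c)
At a=0, b=0, c=0, d=0: circuit gives 0, formula gives 0.
At a=0, b=0, c=0, d=1: circuit gives 1, formula gives 1.
Agrees on all 16 inputs.

Yes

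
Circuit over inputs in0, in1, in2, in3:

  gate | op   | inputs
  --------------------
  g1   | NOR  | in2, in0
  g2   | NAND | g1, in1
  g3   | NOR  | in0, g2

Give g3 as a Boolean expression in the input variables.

in0 NOR ((in2 NOR in0) NAND in1)

g1 = in2 NOR in0
g2 = g1 NAND in1 = (in2 NOR in0) NAND in1
g3 = in0 NOR g2 = in0 NOR ((in2 NOR in0) NAND in1)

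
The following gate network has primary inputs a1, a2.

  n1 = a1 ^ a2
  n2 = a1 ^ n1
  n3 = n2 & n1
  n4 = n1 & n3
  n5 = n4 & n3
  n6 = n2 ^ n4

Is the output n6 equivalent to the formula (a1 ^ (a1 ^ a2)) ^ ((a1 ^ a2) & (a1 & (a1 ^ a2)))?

No

n1 = a1 ^ a2
n2 = a1 ^ n1 = a1 ^ (a1 ^ a2)
n3 = n2 & n1 = (a1 ^ (a1 ^ a2)) & (a1 ^ a2)
n4 = n1 & n3 = (a1 ^ a2) & ((a1 ^ (a1 ^ a2)) & (a1 ^ a2))
n6 = n2 ^ n4 = (a1 ^ (a1 ^ a2)) ^ ((a1 ^ a2) & ((a1 ^ (a1 ^ a2)) & (a1 ^ a2)))
At a1=0, a2=1: circuit gives 0, formula gives 1.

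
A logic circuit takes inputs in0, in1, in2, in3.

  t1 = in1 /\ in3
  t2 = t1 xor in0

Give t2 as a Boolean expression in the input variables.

(in1 /\ in3) xor in0

t1 = in1 /\ in3
t2 = t1 xor in0 = (in1 /\ in3) xor in0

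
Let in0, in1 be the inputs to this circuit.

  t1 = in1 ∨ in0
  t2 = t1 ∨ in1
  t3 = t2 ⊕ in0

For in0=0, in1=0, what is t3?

0

t1 = 0 ∨ 0 = 0
t2 = 0 ∨ 0 = 0
t3 = 0 ⊕ 0 = 0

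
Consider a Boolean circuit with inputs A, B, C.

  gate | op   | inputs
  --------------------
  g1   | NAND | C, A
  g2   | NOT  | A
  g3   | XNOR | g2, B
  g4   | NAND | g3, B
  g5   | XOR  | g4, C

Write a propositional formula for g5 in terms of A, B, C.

((NOT A XNOR B) NAND B) XOR C

g2 = NOT A
g3 = g2 XNOR B = NOT A XNOR B
g4 = g3 NAND B = (NOT A XNOR B) NAND B
g5 = g4 XOR C = ((NOT A XNOR B) NAND B) XOR C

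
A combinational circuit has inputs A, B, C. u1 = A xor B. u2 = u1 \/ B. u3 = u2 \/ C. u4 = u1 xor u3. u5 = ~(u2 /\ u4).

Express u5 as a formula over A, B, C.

u1 = A xor B
u2 = u1 \/ B = (A xor B) \/ B
u3 = u2 \/ C = ((A xor B) \/ B) \/ C
u4 = u1 xor u3 = (A xor B) xor (((A xor B) \/ B) \/ C)
u5 = ~(u2 /\ u4) = ~(((A xor B) \/ B) /\ ((A xor B) xor (((A xor B) \/ B) \/ C)))

~(((A xor B) \/ B) /\ ((A xor B) xor (((A xor B) \/ B) \/ C)))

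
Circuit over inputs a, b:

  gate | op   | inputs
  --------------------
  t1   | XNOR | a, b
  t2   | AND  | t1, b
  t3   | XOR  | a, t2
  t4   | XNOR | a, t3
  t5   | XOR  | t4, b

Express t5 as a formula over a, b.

t1 = a XNOR b
t2 = t1 AND b = (a XNOR b) AND b
t3 = a XOR t2 = a XOR ((a XNOR b) AND b)
t4 = a XNOR t3 = a XNOR (a XOR ((a XNOR b) AND b))
t5 = t4 XOR b = (a XNOR (a XOR ((a XNOR b) AND b))) XOR b

(a XNOR (a XOR ((a XNOR b) AND b))) XOR b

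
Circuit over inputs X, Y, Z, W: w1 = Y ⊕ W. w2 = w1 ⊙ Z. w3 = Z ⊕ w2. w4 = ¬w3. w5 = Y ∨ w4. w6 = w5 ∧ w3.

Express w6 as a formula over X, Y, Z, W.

w1 = Y ⊕ W
w2 = w1 ⊙ Z = (Y ⊕ W) ⊙ Z
w3 = Z ⊕ w2 = Z ⊕ ((Y ⊕ W) ⊙ Z)
w4 = ¬w3 = ¬(Z ⊕ ((Y ⊕ W) ⊙ Z))
w5 = Y ∨ w4 = Y ∨ ¬(Z ⊕ ((Y ⊕ W) ⊙ Z))
w6 = w5 ∧ w3 = (Y ∨ ¬(Z ⊕ ((Y ⊕ W) ⊙ Z))) ∧ (Z ⊕ ((Y ⊕ W) ⊙ Z))

(Y ∨ ¬(Z ⊕ ((Y ⊕ W) ⊙ Z))) ∧ (Z ⊕ ((Y ⊕ W) ⊙ Z))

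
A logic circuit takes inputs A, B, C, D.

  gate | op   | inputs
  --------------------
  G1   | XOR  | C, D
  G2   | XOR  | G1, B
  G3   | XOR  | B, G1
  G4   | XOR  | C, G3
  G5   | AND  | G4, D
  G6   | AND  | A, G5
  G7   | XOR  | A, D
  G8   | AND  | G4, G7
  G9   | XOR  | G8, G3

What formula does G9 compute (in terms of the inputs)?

G1 = C XOR D
G3 = B XOR G1 = B XOR (C XOR D)
G4 = C XOR G3 = C XOR (B XOR (C XOR D))
G7 = A XOR D
G8 = G4 AND G7 = (C XOR (B XOR (C XOR D))) AND (A XOR D)
G9 = G8 XOR G3 = ((C XOR (B XOR (C XOR D))) AND (A XOR D)) XOR (B XOR (C XOR D))

((C XOR (B XOR (C XOR D))) AND (A XOR D)) XOR (B XOR (C XOR D))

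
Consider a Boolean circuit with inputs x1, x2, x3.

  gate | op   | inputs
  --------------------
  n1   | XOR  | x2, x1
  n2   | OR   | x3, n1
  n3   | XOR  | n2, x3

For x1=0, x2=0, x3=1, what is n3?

0

n1 = 0 XOR 0 = 0
n2 = 1 OR 0 = 1
n3 = 1 XOR 1 = 0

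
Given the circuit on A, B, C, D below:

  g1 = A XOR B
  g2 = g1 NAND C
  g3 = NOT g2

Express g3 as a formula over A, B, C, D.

g1 = A XOR B
g2 = g1 NAND C = (A XOR B) NAND C
g3 = NOT g2 = NOT ((A XOR B) NAND C)

NOT ((A XOR B) NAND C)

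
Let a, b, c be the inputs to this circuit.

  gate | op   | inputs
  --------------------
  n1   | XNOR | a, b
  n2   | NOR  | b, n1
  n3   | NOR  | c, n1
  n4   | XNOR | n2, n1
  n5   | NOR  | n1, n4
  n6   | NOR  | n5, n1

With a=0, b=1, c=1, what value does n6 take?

n1 = 0 XNOR 1 = 0
n2 = 1 NOR 0 = 0
n4 = 0 XNOR 0 = 1
n5 = 0 NOR 1 = 0
n6 = 0 NOR 0 = 1

1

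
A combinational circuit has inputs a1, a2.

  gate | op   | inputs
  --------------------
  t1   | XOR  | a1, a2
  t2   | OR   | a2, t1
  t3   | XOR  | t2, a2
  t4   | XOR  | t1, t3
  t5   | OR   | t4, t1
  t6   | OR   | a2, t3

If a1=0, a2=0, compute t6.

t1 = 0 XOR 0 = 0
t2 = 0 OR 0 = 0
t3 = 0 XOR 0 = 0
t6 = 0 OR 0 = 0

0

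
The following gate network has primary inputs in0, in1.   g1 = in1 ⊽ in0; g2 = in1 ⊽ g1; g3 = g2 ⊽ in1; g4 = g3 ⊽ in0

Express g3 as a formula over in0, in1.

(in1 ⊽ (in1 ⊽ in0)) ⊽ in1

g1 = in1 ⊽ in0
g2 = in1 ⊽ g1 = in1 ⊽ (in1 ⊽ in0)
g3 = g2 ⊽ in1 = (in1 ⊽ (in1 ⊽ in0)) ⊽ in1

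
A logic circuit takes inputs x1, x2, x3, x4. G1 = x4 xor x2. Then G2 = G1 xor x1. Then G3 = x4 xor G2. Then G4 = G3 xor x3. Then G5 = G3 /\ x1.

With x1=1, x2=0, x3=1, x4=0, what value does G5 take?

G1 = 0 xor 0 = 0
G2 = 0 xor 1 = 1
G3 = 0 xor 1 = 1
G5 = 1 /\ 1 = 1

1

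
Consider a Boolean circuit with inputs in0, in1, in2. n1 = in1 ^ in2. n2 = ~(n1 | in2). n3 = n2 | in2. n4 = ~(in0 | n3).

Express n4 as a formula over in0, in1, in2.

n1 = in1 ^ in2
n2 = ~(n1 | in2) = ~((in1 ^ in2) | in2)
n3 = n2 | in2 = (~((in1 ^ in2) | in2)) | in2
n4 = ~(in0 | n3) = ~(in0 | ((~((in1 ^ in2) | in2)) | in2))

~(in0 | ((~((in1 ^ in2) | in2)) | in2))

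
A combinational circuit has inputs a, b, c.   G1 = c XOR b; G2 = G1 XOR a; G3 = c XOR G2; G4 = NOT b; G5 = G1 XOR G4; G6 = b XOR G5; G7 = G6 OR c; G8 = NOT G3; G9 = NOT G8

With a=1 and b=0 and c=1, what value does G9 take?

1

G1 = 1 XOR 0 = 1
G2 = 1 XOR 1 = 0
G3 = 1 XOR 0 = 1
G8 = NOT 1 = 0
G9 = NOT 0 = 1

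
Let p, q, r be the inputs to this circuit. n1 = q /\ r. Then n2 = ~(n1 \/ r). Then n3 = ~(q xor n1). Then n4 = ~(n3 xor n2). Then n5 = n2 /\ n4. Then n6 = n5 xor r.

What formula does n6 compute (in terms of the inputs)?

n1 = q /\ r
n2 = ~(n1 \/ r) = ~((q /\ r) \/ r)
n3 = ~(q xor n1) = ~(q xor (q /\ r))
n4 = ~(n3 xor n2) = ~((~(q xor (q /\ r))) xor (~((q /\ r) \/ r)))
n5 = n2 /\ n4 = (~((q /\ r) \/ r)) /\ (~((~(q xor (q /\ r))) xor (~((q /\ r) \/ r))))
n6 = n5 xor r = ((~((q /\ r) \/ r)) /\ (~((~(q xor (q /\ r))) xor (~((q /\ r) \/ r))))) xor r

((~((q /\ r) \/ r)) /\ (~((~(q xor (q /\ r))) xor (~((q /\ r) \/ r))))) xor r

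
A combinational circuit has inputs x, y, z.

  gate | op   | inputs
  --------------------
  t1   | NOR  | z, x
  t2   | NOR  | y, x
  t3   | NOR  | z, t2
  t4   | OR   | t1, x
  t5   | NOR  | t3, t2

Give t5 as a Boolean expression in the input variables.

t2 = y NOR x
t3 = z NOR t2 = z NOR (y NOR x)
t5 = t3 NOR t2 = (z NOR (y NOR x)) NOR (y NOR x)

(z NOR (y NOR x)) NOR (y NOR x)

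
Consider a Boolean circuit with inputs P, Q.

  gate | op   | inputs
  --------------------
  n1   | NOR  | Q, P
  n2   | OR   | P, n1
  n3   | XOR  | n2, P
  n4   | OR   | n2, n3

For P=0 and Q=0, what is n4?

n1 = 0 NOR 0 = 1
n2 = 0 OR 1 = 1
n3 = 1 XOR 0 = 1
n4 = 1 OR 1 = 1

1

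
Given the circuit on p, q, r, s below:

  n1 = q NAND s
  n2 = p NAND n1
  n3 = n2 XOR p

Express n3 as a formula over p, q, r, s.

n1 = q NAND s
n2 = p NAND n1 = p NAND (q NAND s)
n3 = n2 XOR p = (p NAND (q NAND s)) XOR p

(p NAND (q NAND s)) XOR p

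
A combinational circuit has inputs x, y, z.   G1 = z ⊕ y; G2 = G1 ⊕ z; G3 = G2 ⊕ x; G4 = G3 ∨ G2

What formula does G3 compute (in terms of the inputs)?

((z ⊕ y) ⊕ z) ⊕ x

G1 = z ⊕ y
G2 = G1 ⊕ z = (z ⊕ y) ⊕ z
G3 = G2 ⊕ x = ((z ⊕ y) ⊕ z) ⊕ x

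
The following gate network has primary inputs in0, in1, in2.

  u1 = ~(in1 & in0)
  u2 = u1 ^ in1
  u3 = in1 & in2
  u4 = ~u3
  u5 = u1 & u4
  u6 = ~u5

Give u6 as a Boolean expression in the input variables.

~((~(in1 & in0)) & ~(in1 & in2))

u1 = ~(in1 & in0)
u3 = in1 & in2
u4 = ~u3 = ~(in1 & in2)
u5 = u1 & u4 = (~(in1 & in0)) & ~(in1 & in2)
u6 = ~u5 = ~((~(in1 & in0)) & ~(in1 & in2))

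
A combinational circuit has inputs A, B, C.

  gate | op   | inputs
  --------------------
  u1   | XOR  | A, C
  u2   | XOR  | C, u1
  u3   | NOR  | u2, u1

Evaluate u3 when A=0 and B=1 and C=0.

1

u1 = 0 XOR 0 = 0
u2 = 0 XOR 0 = 0
u3 = 0 NOR 0 = 1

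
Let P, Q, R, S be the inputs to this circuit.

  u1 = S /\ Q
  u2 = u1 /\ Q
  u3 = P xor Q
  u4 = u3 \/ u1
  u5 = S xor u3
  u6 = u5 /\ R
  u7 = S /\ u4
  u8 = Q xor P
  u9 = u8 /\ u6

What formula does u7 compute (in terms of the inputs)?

u1 = S /\ Q
u3 = P xor Q
u4 = u3 \/ u1 = (P xor Q) \/ (S /\ Q)
u7 = S /\ u4 = S /\ ((P xor Q) \/ (S /\ Q))

S /\ ((P xor Q) \/ (S /\ Q))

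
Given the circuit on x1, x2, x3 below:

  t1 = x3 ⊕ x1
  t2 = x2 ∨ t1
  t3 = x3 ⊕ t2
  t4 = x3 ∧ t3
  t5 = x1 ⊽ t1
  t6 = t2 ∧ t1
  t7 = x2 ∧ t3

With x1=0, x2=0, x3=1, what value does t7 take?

t1 = 1 ⊕ 0 = 1
t2 = 0 ∨ 1 = 1
t3 = 1 ⊕ 1 = 0
t7 = 0 ∧ 0 = 0

0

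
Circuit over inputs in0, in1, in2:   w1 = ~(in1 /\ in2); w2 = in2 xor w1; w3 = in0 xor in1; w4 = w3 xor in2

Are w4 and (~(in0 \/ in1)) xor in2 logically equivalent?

No

w3 = in0 xor in1
w4 = w3 xor in2 = (in0 xor in1) xor in2
At in0=0, in1=0, in2=0: circuit gives 0, formula gives 1.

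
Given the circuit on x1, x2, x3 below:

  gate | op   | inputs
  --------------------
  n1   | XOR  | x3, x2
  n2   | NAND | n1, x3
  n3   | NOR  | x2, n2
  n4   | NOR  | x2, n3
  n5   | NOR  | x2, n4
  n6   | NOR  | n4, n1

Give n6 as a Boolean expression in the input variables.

n1 = x3 XOR x2
n2 = n1 NAND x3 = (x3 XOR x2) NAND x3
n3 = x2 NOR n2 = x2 NOR ((x3 XOR x2) NAND x3)
n4 = x2 NOR n3 = x2 NOR (x2 NOR ((x3 XOR x2) NAND x3))
n6 = n4 NOR n1 = (x2 NOR (x2 NOR ((x3 XOR x2) NAND x3))) NOR (x3 XOR x2)

(x2 NOR (x2 NOR ((x3 XOR x2) NAND x3))) NOR (x3 XOR x2)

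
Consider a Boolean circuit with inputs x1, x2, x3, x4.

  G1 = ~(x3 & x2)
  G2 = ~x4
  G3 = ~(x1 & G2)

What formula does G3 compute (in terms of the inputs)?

G2 = ~x4
G3 = ~(x1 & G2) = ~(x1 & ~x4)

~(x1 & ~x4)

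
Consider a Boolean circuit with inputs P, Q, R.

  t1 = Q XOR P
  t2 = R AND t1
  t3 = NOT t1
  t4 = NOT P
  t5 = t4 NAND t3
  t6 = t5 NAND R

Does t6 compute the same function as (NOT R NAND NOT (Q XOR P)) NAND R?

No

t1 = Q XOR P
t3 = NOT t1 = NOT (Q XOR P)
t4 = NOT P
t5 = t4 NAND t3 = NOT P NAND NOT (Q XOR P)
t6 = t5 NAND R = (NOT P NAND NOT (Q XOR P)) NAND R
At P=0, Q=0, R=1: circuit gives 1, formula gives 0.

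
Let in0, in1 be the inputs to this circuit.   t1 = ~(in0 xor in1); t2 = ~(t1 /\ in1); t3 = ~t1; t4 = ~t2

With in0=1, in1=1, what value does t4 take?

1

t1 = ~(1 xor 1) = 1
t2 = ~(1 /\ 1) = 0
t4 = ~0 = 1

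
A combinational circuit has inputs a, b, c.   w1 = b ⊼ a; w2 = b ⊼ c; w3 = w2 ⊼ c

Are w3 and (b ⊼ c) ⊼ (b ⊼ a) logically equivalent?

w2 = b ⊼ c
w3 = w2 ⊼ c = (b ⊼ c) ⊼ c
At a=0, b=0, c=0: circuit gives 1, formula gives 0.

No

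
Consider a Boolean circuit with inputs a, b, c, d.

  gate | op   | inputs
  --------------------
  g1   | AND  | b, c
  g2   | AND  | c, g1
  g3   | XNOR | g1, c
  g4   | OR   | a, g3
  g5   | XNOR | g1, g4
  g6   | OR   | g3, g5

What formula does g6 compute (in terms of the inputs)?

g1 = b AND c
g3 = g1 XNOR c = (b AND c) XNOR c
g4 = a OR g3 = a OR ((b AND c) XNOR c)
g5 = g1 XNOR g4 = (b AND c) XNOR (a OR ((b AND c) XNOR c))
g6 = g3 OR g5 = ((b AND c) XNOR c) OR ((b AND c) XNOR (a OR ((b AND c) XNOR c)))

((b AND c) XNOR c) OR ((b AND c) XNOR (a OR ((b AND c) XNOR c)))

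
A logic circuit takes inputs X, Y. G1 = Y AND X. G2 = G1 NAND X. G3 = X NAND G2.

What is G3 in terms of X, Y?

G1 = Y AND X
G2 = G1 NAND X = (Y AND X) NAND X
G3 = X NAND G2 = X NAND ((Y AND X) NAND X)

X NAND ((Y AND X) NAND X)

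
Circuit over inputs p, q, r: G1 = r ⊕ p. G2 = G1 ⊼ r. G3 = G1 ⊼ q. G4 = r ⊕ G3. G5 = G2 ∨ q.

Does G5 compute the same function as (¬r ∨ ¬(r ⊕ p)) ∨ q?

G1 = r ⊕ p
G2 = G1 ⊼ r = (r ⊕ p) ⊼ r
G5 = G2 ∨ q = ((r ⊕ p) ⊼ r) ∨ q
At p=0, q=0, r=1: circuit gives 0, formula gives 0.
At p=0, q=0, r=0: circuit gives 1, formula gives 1.
Agrees on all 8 inputs.

Yes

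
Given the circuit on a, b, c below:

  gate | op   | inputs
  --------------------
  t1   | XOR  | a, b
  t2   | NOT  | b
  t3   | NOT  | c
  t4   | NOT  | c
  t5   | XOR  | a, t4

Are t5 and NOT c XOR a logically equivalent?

Yes

t4 = NOT c
t5 = a XOR t4 = a XOR NOT c
At a=0, b=0, c=1: circuit gives 0, formula gives 0.
At a=0, b=0, c=0: circuit gives 1, formula gives 1.
Agrees on all 8 inputs.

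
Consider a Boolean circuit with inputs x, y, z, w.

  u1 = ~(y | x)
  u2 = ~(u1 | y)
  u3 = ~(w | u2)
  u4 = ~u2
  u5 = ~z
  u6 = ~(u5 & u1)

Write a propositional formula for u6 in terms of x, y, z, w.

u1 = ~(y | x)
u5 = ~z
u6 = ~(u5 & u1) = ~(~z & (~(y | x)))

~(~z & (~(y | x)))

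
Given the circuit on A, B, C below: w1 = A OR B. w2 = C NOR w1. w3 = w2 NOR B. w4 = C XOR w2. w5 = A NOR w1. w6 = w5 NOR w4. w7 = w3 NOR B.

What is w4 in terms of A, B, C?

C XOR (C NOR (A OR B))

w1 = A OR B
w2 = C NOR w1 = C NOR (A OR B)
w4 = C XOR w2 = C XOR (C NOR (A OR B))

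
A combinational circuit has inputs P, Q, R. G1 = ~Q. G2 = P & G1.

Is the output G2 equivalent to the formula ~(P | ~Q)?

G1 = ~Q
G2 = P & G1 = P & ~Q
At P=0, Q=1, R=0: circuit gives 0, formula gives 1.

No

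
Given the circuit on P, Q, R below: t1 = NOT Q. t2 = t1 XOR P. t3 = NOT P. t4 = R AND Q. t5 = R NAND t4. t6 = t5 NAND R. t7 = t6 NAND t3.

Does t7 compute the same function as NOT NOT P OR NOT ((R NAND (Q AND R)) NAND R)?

Yes

t3 = NOT P
t4 = R AND Q
t5 = R NAND t4 = R NAND (R AND Q)
t6 = t5 NAND R = (R NAND (R AND Q)) NAND R
t7 = t6 NAND t3 = ((R NAND (R AND Q)) NAND R) NAND NOT P
At P=0, Q=0, R=0: circuit gives 0, formula gives 0.
At P=0, Q=0, R=1: circuit gives 1, formula gives 1.
Agrees on all 8 inputs.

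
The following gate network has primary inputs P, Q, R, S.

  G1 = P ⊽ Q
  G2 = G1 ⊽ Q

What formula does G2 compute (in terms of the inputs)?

G1 = P ⊽ Q
G2 = G1 ⊽ Q = (P ⊽ Q) ⊽ Q

(P ⊽ Q) ⊽ Q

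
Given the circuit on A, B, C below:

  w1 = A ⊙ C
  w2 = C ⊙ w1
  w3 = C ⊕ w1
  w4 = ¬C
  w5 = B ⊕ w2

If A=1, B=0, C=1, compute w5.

w1 = 1 ⊙ 1 = 1
w2 = 1 ⊙ 1 = 1
w5 = 0 ⊕ 1 = 1

1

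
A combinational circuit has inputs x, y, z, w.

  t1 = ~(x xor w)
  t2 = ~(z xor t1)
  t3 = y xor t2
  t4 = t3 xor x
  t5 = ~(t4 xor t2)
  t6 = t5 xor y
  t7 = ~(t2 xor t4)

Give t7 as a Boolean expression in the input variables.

~((~(z xor (~(x xor w)))) xor ((y xor (~(z xor (~(x xor w))))) xor x))

t1 = ~(x xor w)
t2 = ~(z xor t1) = ~(z xor (~(x xor w)))
t3 = y xor t2 = y xor (~(z xor (~(x xor w))))
t4 = t3 xor x = (y xor (~(z xor (~(x xor w))))) xor x
t7 = ~(t2 xor t4) = ~((~(z xor (~(x xor w)))) xor ((y xor (~(z xor (~(x xor w))))) xor x))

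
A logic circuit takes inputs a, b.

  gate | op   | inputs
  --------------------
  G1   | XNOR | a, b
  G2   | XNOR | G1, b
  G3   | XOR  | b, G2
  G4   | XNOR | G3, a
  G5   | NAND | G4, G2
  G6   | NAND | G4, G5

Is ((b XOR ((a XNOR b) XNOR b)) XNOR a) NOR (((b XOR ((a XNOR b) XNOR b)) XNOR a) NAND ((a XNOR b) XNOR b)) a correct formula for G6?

G1 = a XNOR b
G2 = G1 XNOR b = (a XNOR b) XNOR b
G3 = b XOR G2 = b XOR ((a XNOR b) XNOR b)
G4 = G3 XNOR a = (b XOR ((a XNOR b) XNOR b)) XNOR a
G5 = G4 NAND G2 = ((b XOR ((a XNOR b) XNOR b)) XNOR a) NAND ((a XNOR b) XNOR b)
G6 = G4 NAND G5 = ((b XOR ((a XNOR b) XNOR b)) XNOR a) NAND (((b XOR ((a XNOR b) XNOR b)) XNOR a) NAND ((a XNOR b) XNOR b))
At a=0, b=1: circuit gives 1, formula gives 0.

No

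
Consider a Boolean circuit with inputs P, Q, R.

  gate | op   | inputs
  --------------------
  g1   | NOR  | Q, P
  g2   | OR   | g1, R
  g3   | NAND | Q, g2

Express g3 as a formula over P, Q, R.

Q NAND ((Q NOR P) OR R)

g1 = Q NOR P
g2 = g1 OR R = (Q NOR P) OR R
g3 = Q NAND g2 = Q NAND ((Q NOR P) OR R)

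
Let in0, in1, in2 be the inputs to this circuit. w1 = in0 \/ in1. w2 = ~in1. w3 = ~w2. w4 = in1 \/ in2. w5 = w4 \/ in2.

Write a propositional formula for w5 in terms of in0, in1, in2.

(in1 \/ in2) \/ in2

w4 = in1 \/ in2
w5 = w4 \/ in2 = (in1 \/ in2) \/ in2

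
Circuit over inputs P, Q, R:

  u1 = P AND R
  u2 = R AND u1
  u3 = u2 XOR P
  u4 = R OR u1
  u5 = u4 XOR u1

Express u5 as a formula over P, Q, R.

(R OR (P AND R)) XOR (P AND R)

u1 = P AND R
u4 = R OR u1 = R OR (P AND R)
u5 = u4 XOR u1 = (R OR (P AND R)) XOR (P AND R)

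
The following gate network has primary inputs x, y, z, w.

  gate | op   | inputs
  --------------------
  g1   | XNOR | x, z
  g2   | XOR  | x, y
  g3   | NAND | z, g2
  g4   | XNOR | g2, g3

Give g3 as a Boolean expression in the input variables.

g2 = x XOR y
g3 = z NAND g2 = z NAND (x XOR y)

z NAND (x XOR y)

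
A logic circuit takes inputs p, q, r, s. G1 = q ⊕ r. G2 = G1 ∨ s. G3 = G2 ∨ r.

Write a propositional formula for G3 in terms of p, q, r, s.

G1 = q ⊕ r
G2 = G1 ∨ s = (q ⊕ r) ∨ s
G3 = G2 ∨ r = ((q ⊕ r) ∨ s) ∨ r

((q ⊕ r) ∨ s) ∨ r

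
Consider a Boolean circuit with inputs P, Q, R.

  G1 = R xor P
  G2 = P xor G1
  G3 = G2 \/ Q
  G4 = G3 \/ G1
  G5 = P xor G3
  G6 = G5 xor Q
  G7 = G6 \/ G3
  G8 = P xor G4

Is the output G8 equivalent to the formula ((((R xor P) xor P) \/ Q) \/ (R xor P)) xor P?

G1 = R xor P
G2 = P xor G1 = P xor (R xor P)
G3 = G2 \/ Q = (P xor (R xor P)) \/ Q
G4 = G3 \/ G1 = ((P xor (R xor P)) \/ Q) \/ (R xor P)
G8 = P xor G4 = P xor (((P xor (R xor P)) \/ Q) \/ (R xor P))
At P=0, Q=0, R=0: circuit gives 0, formula gives 0.
At P=0, Q=0, R=1: circuit gives 1, formula gives 1.
Agrees on all 8 inputs.

Yes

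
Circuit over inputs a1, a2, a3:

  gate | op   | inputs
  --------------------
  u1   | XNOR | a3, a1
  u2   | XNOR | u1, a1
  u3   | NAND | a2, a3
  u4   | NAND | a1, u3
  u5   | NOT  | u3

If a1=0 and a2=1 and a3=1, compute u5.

u3 = 1 NAND 1 = 0
u5 = NOT 0 = 1

1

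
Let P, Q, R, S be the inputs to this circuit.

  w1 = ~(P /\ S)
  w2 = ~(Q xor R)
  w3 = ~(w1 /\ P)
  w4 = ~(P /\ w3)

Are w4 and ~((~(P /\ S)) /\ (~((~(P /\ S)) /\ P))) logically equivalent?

No

w1 = ~(P /\ S)
w3 = ~(w1 /\ P) = ~((~(P /\ S)) /\ P)
w4 = ~(P /\ w3) = ~(P /\ (~((~(P /\ S)) /\ P)))
At P=0, Q=0, R=0, S=0: circuit gives 1, formula gives 0.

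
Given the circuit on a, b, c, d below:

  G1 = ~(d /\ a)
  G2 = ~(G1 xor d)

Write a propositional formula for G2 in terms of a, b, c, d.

G1 = ~(d /\ a)
G2 = ~(G1 xor d) = ~((~(d /\ a)) xor d)

~((~(d /\ a)) xor d)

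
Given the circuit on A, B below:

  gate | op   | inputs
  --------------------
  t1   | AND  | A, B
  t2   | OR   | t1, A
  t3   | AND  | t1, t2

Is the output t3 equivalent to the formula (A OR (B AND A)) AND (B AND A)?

Yes

t1 = A AND B
t2 = t1 OR A = (A AND B) OR A
t3 = t1 AND t2 = (A AND B) AND ((A AND B) OR A)
At A=0, B=0: circuit gives 0, formula gives 0.
At A=1, B=1: circuit gives 1, formula gives 1.
Agrees on all 4 inputs.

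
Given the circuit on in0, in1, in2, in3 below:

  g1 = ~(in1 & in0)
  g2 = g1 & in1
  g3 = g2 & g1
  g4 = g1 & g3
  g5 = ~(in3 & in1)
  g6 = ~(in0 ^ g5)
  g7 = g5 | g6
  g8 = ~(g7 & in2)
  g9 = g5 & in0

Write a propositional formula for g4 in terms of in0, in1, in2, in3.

g1 = ~(in1 & in0)
g2 = g1 & in1 = (~(in1 & in0)) & in1
g3 = g2 & g1 = ((~(in1 & in0)) & in1) & (~(in1 & in0))
g4 = g1 & g3 = (~(in1 & in0)) & (((~(in1 & in0)) & in1) & (~(in1 & in0)))

(~(in1 & in0)) & (((~(in1 & in0)) & in1) & (~(in1 & in0)))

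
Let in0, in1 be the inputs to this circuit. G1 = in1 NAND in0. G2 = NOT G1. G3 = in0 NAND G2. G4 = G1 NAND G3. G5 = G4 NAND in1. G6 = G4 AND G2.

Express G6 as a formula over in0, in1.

((in1 NAND in0) NAND (in0 NAND NOT (in1 NAND in0))) AND NOT (in1 NAND in0)

G1 = in1 NAND in0
G2 = NOT G1 = NOT (in1 NAND in0)
G3 = in0 NAND G2 = in0 NAND NOT (in1 NAND in0)
G4 = G1 NAND G3 = (in1 NAND in0) NAND (in0 NAND NOT (in1 NAND in0))
G6 = G4 AND G2 = ((in1 NAND in0) NAND (in0 NAND NOT (in1 NAND in0))) AND NOT (in1 NAND in0)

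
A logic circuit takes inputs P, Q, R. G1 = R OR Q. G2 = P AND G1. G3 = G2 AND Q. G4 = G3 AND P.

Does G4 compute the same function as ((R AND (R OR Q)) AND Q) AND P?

No

G1 = R OR Q
G2 = P AND G1 = P AND (R OR Q)
G3 = G2 AND Q = (P AND (R OR Q)) AND Q
G4 = G3 AND P = ((P AND (R OR Q)) AND Q) AND P
At P=1, Q=1, R=0: circuit gives 1, formula gives 0.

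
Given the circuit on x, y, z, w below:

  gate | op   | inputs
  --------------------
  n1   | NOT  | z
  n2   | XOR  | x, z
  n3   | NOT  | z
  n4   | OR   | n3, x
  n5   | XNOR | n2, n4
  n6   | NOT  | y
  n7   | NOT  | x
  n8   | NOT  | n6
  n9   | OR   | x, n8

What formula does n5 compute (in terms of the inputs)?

n2 = x XOR z
n3 = NOT z
n4 = n3 OR x = NOT z OR x
n5 = n2 XNOR n4 = (x XOR z) XNOR (NOT z OR x)

(x XOR z) XNOR (NOT z OR x)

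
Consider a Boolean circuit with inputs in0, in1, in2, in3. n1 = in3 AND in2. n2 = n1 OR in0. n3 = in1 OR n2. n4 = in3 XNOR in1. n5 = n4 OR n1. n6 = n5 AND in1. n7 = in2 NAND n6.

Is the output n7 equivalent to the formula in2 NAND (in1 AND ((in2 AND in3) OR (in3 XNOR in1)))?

n1 = in3 AND in2
n4 = in3 XNOR in1
n5 = n4 OR n1 = (in3 XNOR in1) OR (in3 AND in2)
n6 = n5 AND in1 = ((in3 XNOR in1) OR (in3 AND in2)) AND in1
n7 = in2 NAND n6 = in2 NAND (((in3 XNOR in1) OR (in3 AND in2)) AND in1)
At in0=0, in1=1, in2=1, in3=1: circuit gives 0, formula gives 0.
At in0=0, in1=0, in2=0, in3=0: circuit gives 1, formula gives 1.
Agrees on all 16 inputs.

Yes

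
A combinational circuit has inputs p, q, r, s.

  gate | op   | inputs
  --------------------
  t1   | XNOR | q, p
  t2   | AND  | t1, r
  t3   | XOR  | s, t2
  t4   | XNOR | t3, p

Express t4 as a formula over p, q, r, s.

(s XOR ((q XNOR p) AND r)) XNOR p

t1 = q XNOR p
t2 = t1 AND r = (q XNOR p) AND r
t3 = s XOR t2 = s XOR ((q XNOR p) AND r)
t4 = t3 XNOR p = (s XOR ((q XNOR p) AND r)) XNOR p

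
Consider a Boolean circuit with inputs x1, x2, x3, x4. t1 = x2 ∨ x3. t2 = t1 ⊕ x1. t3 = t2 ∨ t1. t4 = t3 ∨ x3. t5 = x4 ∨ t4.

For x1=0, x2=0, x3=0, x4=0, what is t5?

t1 = 0 ∨ 0 = 0
t2 = 0 ⊕ 0 = 0
t3 = 0 ∨ 0 = 0
t4 = 0 ∨ 0 = 0
t5 = 0 ∨ 0 = 0

0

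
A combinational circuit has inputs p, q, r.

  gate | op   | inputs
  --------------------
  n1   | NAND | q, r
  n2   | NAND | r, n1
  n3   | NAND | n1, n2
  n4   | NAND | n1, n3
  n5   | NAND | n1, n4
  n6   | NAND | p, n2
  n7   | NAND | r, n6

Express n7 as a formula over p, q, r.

n1 = q NAND r
n2 = r NAND n1 = r NAND (q NAND r)
n6 = p NAND n2 = p NAND (r NAND (q NAND r))
n7 = r NAND n6 = r NAND (p NAND (r NAND (q NAND r)))

r NAND (p NAND (r NAND (q NAND r)))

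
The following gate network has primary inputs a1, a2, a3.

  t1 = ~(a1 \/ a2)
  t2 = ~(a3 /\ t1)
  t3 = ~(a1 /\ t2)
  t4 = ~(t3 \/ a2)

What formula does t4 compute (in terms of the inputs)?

t1 = ~(a1 \/ a2)
t2 = ~(a3 /\ t1) = ~(a3 /\ (~(a1 \/ a2)))
t3 = ~(a1 /\ t2) = ~(a1 /\ (~(a3 /\ (~(a1 \/ a2)))))
t4 = ~(t3 \/ a2) = ~((~(a1 /\ (~(a3 /\ (~(a1 \/ a2)))))) \/ a2)

~((~(a1 /\ (~(a3 /\ (~(a1 \/ a2)))))) \/ a2)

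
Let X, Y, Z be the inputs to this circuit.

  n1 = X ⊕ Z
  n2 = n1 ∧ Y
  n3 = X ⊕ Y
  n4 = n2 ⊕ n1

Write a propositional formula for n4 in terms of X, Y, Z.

n1 = X ⊕ Z
n2 = n1 ∧ Y = (X ⊕ Z) ∧ Y
n4 = n2 ⊕ n1 = ((X ⊕ Z) ∧ Y) ⊕ (X ⊕ Z)

((X ⊕ Z) ∧ Y) ⊕ (X ⊕ Z)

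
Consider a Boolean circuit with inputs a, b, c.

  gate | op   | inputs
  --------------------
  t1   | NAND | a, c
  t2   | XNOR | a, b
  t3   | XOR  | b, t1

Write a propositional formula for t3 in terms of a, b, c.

b XOR (a NAND c)

t1 = a NAND c
t3 = b XOR t1 = b XOR (a NAND c)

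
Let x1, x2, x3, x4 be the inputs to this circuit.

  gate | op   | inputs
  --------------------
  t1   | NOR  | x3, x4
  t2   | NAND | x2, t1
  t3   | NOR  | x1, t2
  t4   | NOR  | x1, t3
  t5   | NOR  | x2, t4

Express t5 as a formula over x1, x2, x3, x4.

x2 NOR (x1 NOR (x1 NOR (x2 NAND (x3 NOR x4))))

t1 = x3 NOR x4
t2 = x2 NAND t1 = x2 NAND (x3 NOR x4)
t3 = x1 NOR t2 = x1 NOR (x2 NAND (x3 NOR x4))
t4 = x1 NOR t3 = x1 NOR (x1 NOR (x2 NAND (x3 NOR x4)))
t5 = x2 NOR t4 = x2 NOR (x1 NOR (x1 NOR (x2 NAND (x3 NOR x4))))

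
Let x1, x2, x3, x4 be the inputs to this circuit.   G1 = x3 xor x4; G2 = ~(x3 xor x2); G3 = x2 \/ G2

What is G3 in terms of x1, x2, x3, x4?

x2 \/ (~(x3 xor x2))

G2 = ~(x3 xor x2)
G3 = x2 \/ G2 = x2 \/ (~(x3 xor x2))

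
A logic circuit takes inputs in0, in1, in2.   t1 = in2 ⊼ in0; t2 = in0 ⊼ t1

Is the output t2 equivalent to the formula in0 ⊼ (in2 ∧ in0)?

No

t1 = in2 ⊼ in0
t2 = in0 ⊼ t1 = in0 ⊼ (in2 ⊼ in0)
At in0=1, in1=0, in2=0: circuit gives 0, formula gives 1.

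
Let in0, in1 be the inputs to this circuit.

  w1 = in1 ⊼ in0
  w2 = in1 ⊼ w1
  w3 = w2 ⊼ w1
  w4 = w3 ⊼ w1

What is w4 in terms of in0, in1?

((in1 ⊼ (in1 ⊼ in0)) ⊼ (in1 ⊼ in0)) ⊼ (in1 ⊼ in0)

w1 = in1 ⊼ in0
w2 = in1 ⊼ w1 = in1 ⊼ (in1 ⊼ in0)
w3 = w2 ⊼ w1 = (in1 ⊼ (in1 ⊼ in0)) ⊼ (in1 ⊼ in0)
w4 = w3 ⊼ w1 = ((in1 ⊼ (in1 ⊼ in0)) ⊼ (in1 ⊼ in0)) ⊼ (in1 ⊼ in0)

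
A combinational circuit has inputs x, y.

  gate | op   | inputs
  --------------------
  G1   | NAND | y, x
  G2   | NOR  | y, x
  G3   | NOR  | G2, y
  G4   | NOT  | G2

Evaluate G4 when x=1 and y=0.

G2 = 0 NOR 1 = 0
G4 = NOT 0 = 1

1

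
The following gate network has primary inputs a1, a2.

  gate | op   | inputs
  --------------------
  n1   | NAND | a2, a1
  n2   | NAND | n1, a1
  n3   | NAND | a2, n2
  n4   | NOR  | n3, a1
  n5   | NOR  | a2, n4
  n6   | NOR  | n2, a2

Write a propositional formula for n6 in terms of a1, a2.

n1 = a2 NAND a1
n2 = n1 NAND a1 = (a2 NAND a1) NAND a1
n6 = n2 NOR a2 = ((a2 NAND a1) NAND a1) NOR a2

((a2 NAND a1) NAND a1) NOR a2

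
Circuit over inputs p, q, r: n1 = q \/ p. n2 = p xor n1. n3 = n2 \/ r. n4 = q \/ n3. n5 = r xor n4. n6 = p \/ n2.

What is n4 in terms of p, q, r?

q \/ ((p xor (q \/ p)) \/ r)

n1 = q \/ p
n2 = p xor n1 = p xor (q \/ p)
n3 = n2 \/ r = (p xor (q \/ p)) \/ r
n4 = q \/ n3 = q \/ ((p xor (q \/ p)) \/ r)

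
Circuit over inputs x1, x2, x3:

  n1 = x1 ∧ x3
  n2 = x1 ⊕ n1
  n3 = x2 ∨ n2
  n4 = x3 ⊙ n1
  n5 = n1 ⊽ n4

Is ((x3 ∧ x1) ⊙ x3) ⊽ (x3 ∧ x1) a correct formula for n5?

Yes

n1 = x1 ∧ x3
n4 = x3 ⊙ n1 = x3 ⊙ (x1 ∧ x3)
n5 = n1 ⊽ n4 = (x1 ∧ x3) ⊽ (x3 ⊙ (x1 ∧ x3))
At x1=0, x2=0, x3=0: circuit gives 0, formula gives 0.
At x1=0, x2=0, x3=1: circuit gives 1, formula gives 1.
Agrees on all 8 inputs.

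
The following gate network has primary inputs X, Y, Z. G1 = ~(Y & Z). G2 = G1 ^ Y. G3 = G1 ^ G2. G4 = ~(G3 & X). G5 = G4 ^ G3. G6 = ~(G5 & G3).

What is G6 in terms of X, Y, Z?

~(((~(((~(Y & Z)) ^ ((~(Y & Z)) ^ Y)) & X)) ^ ((~(Y & Z)) ^ ((~(Y & Z)) ^ Y))) & ((~(Y & Z)) ^ ((~(Y & Z)) ^ Y)))

G1 = ~(Y & Z)
G2 = G1 ^ Y = (~(Y & Z)) ^ Y
G3 = G1 ^ G2 = (~(Y & Z)) ^ ((~(Y & Z)) ^ Y)
G4 = ~(G3 & X) = ~(((~(Y & Z)) ^ ((~(Y & Z)) ^ Y)) & X)
G5 = G4 ^ G3 = (~(((~(Y & Z)) ^ ((~(Y & Z)) ^ Y)) & X)) ^ ((~(Y & Z)) ^ ((~(Y & Z)) ^ Y))
G6 = ~(G5 & G3) = ~(((~(((~(Y & Z)) ^ ((~(Y & Z)) ^ Y)) & X)) ^ ((~(Y & Z)) ^ ((~(Y & Z)) ^ Y))) & ((~(Y & Z)) ^ ((~(Y & Z)) ^ Y)))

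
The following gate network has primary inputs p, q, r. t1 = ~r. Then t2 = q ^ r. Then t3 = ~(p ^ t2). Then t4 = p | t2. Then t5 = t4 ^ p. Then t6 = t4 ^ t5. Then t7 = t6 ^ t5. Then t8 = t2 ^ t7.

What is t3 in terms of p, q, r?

t2 = q ^ r
t3 = ~(p ^ t2) = ~(p ^ (q ^ r))

~(p ^ (q ^ r))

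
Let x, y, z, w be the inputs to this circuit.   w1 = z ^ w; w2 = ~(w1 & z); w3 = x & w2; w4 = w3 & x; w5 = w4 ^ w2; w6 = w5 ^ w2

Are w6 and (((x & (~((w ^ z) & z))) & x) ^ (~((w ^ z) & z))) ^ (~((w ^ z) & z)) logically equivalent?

w1 = z ^ w
w2 = ~(w1 & z) = ~((z ^ w) & z)
w3 = x & w2 = x & (~((z ^ w) & z))
w4 = w3 & x = (x & (~((z ^ w) & z))) & x
w5 = w4 ^ w2 = ((x & (~((z ^ w) & z))) & x) ^ (~((z ^ w) & z))
w6 = w5 ^ w2 = (((x & (~((z ^ w) & z))) & x) ^ (~((z ^ w) & z))) ^ (~((z ^ w) & z))
At x=0, y=0, z=0, w=0: circuit gives 0, formula gives 0.
At x=1, y=0, z=0, w=0: circuit gives 1, formula gives 1.
Agrees on all 16 inputs.

Yes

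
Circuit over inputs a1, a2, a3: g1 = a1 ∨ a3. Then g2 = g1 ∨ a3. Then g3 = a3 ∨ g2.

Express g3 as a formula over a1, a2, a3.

a3 ∨ ((a1 ∨ a3) ∨ a3)

g1 = a1 ∨ a3
g2 = g1 ∨ a3 = (a1 ∨ a3) ∨ a3
g3 = a3 ∨ g2 = a3 ∨ ((a1 ∨ a3) ∨ a3)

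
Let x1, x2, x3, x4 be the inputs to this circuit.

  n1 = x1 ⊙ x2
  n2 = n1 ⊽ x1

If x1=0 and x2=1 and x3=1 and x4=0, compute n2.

n1 = 0 ⊙ 1 = 0
n2 = 0 ⊽ 0 = 1

1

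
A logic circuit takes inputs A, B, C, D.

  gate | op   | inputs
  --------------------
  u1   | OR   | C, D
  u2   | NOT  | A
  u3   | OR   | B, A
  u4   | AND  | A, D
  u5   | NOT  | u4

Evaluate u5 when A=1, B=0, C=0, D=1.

u4 = 1 AND 1 = 1
u5 = NOT 1 = 0

0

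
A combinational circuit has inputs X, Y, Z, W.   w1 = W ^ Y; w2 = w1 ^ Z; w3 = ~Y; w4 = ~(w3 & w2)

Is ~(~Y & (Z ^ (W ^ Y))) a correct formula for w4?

w1 = W ^ Y
w2 = w1 ^ Z = (W ^ Y) ^ Z
w3 = ~Y
w4 = ~(w3 & w2) = ~(~Y & ((W ^ Y) ^ Z))
At X=0, Y=0, Z=0, W=1: circuit gives 0, formula gives 0.
At X=0, Y=0, Z=0, W=0: circuit gives 1, formula gives 1.
Agrees on all 16 inputs.

Yes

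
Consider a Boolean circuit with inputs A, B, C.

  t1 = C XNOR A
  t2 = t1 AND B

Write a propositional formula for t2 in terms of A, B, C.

t1 = C XNOR A
t2 = t1 AND B = (C XNOR A) AND B

(C XNOR A) AND B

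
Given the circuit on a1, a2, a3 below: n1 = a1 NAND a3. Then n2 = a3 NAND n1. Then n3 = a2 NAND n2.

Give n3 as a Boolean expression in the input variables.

a2 NAND (a3 NAND (a1 NAND a3))

n1 = a1 NAND a3
n2 = a3 NAND n1 = a3 NAND (a1 NAND a3)
n3 = a2 NAND n2 = a2 NAND (a3 NAND (a1 NAND a3))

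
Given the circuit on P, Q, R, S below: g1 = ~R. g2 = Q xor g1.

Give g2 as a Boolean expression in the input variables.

Q xor ~R

g1 = ~R
g2 = Q xor g1 = Q xor ~R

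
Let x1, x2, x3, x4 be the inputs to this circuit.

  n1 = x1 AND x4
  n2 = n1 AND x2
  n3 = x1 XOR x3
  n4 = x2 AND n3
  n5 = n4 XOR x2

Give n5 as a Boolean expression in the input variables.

n3 = x1 XOR x3
n4 = x2 AND n3 = x2 AND (x1 XOR x3)
n5 = n4 XOR x2 = (x2 AND (x1 XOR x3)) XOR x2

(x2 AND (x1 XOR x3)) XOR x2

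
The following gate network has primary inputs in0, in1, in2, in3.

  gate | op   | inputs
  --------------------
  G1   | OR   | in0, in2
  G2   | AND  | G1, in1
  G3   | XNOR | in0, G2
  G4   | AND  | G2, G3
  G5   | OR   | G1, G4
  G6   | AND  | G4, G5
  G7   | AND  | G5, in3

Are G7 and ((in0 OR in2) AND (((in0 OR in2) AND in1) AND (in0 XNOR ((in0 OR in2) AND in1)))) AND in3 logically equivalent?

No

G1 = in0 OR in2
G2 = G1 AND in1 = (in0 OR in2) AND in1
G3 = in0 XNOR G2 = in0 XNOR ((in0 OR in2) AND in1)
G4 = G2 AND G3 = ((in0 OR in2) AND in1) AND (in0 XNOR ((in0 OR in2) AND in1))
G5 = G1 OR G4 = (in0 OR in2) OR (((in0 OR in2) AND in1) AND (in0 XNOR ((in0 OR in2) AND in1)))
G7 = G5 AND in3 = ((in0 OR in2) OR (((in0 OR in2) AND in1) AND (in0 XNOR ((in0 OR in2) AND in1)))) AND in3
At in0=0, in1=0, in2=1, in3=1: circuit gives 1, formula gives 0.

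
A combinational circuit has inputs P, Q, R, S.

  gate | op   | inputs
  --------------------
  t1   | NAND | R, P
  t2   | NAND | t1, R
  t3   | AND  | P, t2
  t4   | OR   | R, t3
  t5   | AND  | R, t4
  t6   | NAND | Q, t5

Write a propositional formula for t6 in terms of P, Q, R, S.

Q NAND (R AND (R OR (P AND ((R NAND P) NAND R))))

t1 = R NAND P
t2 = t1 NAND R = (R NAND P) NAND R
t3 = P AND t2 = P AND ((R NAND P) NAND R)
t4 = R OR t3 = R OR (P AND ((R NAND P) NAND R))
t5 = R AND t4 = R AND (R OR (P AND ((R NAND P) NAND R)))
t6 = Q NAND t5 = Q NAND (R AND (R OR (P AND ((R NAND P) NAND R))))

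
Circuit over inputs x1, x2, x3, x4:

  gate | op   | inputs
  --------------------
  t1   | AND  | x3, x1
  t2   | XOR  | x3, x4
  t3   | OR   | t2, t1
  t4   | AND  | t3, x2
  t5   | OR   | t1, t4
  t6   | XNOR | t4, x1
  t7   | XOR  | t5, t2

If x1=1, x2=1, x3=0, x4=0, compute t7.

t1 = 0 AND 1 = 0
t2 = 0 XOR 0 = 0
t3 = 0 OR 0 = 0
t4 = 0 AND 1 = 0
t5 = 0 OR 0 = 0
t7 = 0 XOR 0 = 0

0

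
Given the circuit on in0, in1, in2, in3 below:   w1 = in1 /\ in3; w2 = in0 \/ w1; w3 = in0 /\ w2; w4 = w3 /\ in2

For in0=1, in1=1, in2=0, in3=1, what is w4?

0

w1 = 1 /\ 1 = 1
w2 = 1 \/ 1 = 1
w3 = 1 /\ 1 = 1
w4 = 1 /\ 0 = 0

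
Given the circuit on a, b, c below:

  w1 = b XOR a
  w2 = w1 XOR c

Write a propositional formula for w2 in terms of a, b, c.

(b XOR a) XOR c

w1 = b XOR a
w2 = w1 XOR c = (b XOR a) XOR c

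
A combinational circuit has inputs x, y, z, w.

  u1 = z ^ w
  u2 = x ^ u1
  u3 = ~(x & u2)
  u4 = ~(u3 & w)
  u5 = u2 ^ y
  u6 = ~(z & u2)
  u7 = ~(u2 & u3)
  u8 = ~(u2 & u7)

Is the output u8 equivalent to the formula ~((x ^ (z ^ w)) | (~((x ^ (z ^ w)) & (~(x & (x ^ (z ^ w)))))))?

No

u1 = z ^ w
u2 = x ^ u1 = x ^ (z ^ w)
u3 = ~(x & u2) = ~(x & (x ^ (z ^ w)))
u7 = ~(u2 & u3) = ~((x ^ (z ^ w)) & (~(x & (x ^ (z ^ w)))))
u8 = ~(u2 & u7) = ~((x ^ (z ^ w)) & (~((x ^ (z ^ w)) & (~(x & (x ^ (z ^ w)))))))
At x=0, y=0, z=0, w=0: circuit gives 1, formula gives 0.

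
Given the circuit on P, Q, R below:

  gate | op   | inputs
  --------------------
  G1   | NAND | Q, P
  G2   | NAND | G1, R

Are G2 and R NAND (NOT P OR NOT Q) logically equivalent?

G1 = Q NAND P
G2 = G1 NAND R = (Q NAND P) NAND R
At P=0, Q=0, R=1: circuit gives 0, formula gives 0.
At P=0, Q=0, R=0: circuit gives 1, formula gives 1.
Agrees on all 8 inputs.

Yes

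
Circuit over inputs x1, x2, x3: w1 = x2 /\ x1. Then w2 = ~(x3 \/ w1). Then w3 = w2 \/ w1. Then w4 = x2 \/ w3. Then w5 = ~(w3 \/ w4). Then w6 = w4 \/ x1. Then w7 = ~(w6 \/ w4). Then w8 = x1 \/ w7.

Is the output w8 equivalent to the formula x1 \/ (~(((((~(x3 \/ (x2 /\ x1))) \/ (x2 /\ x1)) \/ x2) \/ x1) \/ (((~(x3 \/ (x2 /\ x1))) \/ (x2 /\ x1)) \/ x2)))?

Yes

w1 = x2 /\ x1
w2 = ~(x3 \/ w1) = ~(x3 \/ (x2 /\ x1))
w3 = w2 \/ w1 = (~(x3 \/ (x2 /\ x1))) \/ (x2 /\ x1)
w4 = x2 \/ w3 = x2 \/ ((~(x3 \/ (x2 /\ x1))) \/ (x2 /\ x1))
w6 = w4 \/ x1 = (x2 \/ ((~(x3 \/ (x2 /\ x1))) \/ (x2 /\ x1))) \/ x1
w7 = ~(w6 \/ w4) = ~(((x2 \/ ((~(x3 \/ (x2 /\ x1))) \/ (x2 /\ x1))) \/ x1) \/ (x2 \/ ((~(x3 \/ (x2 /\ x1))) \/ (x2 /\ x1))))
w8 = x1 \/ w7 = x1 \/ (~(((x2 \/ ((~(x3 \/ (x2 /\ x1))) \/ (x2 /\ x1))) \/ x1) \/ (x2 \/ ((~(x3 \/ (x2 /\ x1))) \/ (x2 /\ x1)))))
At x1=0, x2=0, x3=0: circuit gives 0, formula gives 0.
At x1=0, x2=0, x3=1: circuit gives 1, formula gives 1.
Agrees on all 8 inputs.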